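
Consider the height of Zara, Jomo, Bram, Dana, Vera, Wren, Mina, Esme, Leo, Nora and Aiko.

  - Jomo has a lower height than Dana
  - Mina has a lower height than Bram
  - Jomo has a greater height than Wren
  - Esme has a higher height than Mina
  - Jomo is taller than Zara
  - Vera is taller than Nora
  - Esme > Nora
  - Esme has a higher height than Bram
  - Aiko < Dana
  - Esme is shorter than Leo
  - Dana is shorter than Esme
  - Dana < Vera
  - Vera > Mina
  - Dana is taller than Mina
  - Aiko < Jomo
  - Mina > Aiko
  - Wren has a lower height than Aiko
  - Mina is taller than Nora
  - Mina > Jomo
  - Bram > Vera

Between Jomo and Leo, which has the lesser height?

Chaining the given relations: Jomo < Mina < Dana < Vera < Bram < Esme < Leo.
So Jomo < Leo; Jomo is the shorter of the two.

Jomo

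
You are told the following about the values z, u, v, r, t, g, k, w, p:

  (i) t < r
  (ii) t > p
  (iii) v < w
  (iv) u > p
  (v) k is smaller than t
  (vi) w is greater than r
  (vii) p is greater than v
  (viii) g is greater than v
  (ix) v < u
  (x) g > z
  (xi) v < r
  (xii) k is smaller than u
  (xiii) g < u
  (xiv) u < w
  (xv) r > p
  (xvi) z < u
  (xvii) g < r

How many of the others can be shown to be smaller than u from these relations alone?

From u the given relations immediately reach v, z, p, k, g.
No other element is forced below u by the given relations, so the count is 5.

5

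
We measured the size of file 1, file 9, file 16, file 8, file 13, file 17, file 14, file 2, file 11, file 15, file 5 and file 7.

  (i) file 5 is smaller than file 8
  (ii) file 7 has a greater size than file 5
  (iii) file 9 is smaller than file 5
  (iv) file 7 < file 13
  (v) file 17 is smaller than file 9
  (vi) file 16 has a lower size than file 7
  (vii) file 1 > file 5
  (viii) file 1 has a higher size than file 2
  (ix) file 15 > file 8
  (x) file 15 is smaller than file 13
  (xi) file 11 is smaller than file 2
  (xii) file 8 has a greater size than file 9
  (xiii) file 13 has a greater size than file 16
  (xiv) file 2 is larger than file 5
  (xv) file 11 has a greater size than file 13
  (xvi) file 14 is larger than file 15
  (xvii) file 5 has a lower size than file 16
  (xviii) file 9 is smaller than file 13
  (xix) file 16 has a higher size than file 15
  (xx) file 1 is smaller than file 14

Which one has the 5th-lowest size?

Chaining the given pairs: file 17 < file 9 < file 5 < file 8 < file 15 < file 16 < file 7 < file 13 < file 11 < file 2 < file 1 < file 14.
The 5th smallest is file 15.

file 15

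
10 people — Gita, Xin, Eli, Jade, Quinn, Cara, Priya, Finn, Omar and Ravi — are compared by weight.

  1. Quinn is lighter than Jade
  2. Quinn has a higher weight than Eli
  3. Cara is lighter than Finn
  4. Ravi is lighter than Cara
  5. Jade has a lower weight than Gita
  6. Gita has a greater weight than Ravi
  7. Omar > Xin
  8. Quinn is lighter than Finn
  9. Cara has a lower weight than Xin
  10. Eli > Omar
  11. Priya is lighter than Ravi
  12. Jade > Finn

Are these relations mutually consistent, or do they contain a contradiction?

The single ordering Priya < Ravi < Cara < Xin < Omar < Eli < Quinn < Finn < Jade < Gita satisfies every listed relation, so no contradiction arises.

consistent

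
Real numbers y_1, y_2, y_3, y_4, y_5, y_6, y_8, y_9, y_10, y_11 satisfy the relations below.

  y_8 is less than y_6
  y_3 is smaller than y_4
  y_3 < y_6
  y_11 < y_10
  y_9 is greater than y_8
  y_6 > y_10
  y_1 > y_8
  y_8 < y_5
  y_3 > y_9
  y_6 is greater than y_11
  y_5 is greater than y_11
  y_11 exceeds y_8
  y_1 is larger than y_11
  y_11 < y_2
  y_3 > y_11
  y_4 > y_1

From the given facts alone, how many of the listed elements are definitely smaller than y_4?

5

The elements the relations force below y_4 are y_8, y_11, y_9, y_3, y_1 — no chain reaches any other.
That is 5.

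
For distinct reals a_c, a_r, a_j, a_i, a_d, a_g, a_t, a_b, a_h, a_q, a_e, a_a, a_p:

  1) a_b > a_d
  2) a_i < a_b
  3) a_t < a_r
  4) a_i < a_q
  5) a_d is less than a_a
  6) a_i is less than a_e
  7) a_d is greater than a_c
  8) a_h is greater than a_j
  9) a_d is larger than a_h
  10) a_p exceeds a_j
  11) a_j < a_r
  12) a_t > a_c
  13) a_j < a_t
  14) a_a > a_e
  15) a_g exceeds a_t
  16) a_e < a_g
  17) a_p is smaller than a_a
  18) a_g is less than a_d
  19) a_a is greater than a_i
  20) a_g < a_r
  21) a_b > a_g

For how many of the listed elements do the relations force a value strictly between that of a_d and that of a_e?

The relations place a_e below a_d. An element lies strictly between them when it is forced above a_e and also forced below a_d.
Above a_e: {a_g, a_b, a_r, a_a}. Below a_d: {a_j, a_i, a_c, a_t, a_g, a_h}.
Intersection: {a_g} — 1.

1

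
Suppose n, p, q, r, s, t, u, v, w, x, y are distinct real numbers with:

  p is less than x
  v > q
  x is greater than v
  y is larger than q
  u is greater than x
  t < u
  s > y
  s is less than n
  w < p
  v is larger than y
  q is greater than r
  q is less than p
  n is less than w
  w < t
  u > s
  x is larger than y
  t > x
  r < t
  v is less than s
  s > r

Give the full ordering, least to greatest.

Each adjacent pair is fixed by a given relation: r < q; q < y; y < v; v < s; s < n; n < w; w < p; p < x; x < t; t < u. Chaining them end to end gives the full order.

r < q < y < v < s < n < w < p < x < t < u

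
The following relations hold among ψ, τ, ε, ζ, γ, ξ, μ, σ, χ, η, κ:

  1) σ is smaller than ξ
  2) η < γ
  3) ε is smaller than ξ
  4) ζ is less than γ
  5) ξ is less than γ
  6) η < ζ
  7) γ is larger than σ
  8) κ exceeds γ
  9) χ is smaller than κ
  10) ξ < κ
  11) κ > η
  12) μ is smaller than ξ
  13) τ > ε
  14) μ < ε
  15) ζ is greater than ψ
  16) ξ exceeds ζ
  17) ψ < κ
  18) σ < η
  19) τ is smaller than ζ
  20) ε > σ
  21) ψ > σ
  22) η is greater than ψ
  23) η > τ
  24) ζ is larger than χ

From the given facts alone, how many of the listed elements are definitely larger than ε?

The elements the relations force above ε are τ, η, ζ, ξ, γ, κ — no chain reaches any other.
That is 6.

6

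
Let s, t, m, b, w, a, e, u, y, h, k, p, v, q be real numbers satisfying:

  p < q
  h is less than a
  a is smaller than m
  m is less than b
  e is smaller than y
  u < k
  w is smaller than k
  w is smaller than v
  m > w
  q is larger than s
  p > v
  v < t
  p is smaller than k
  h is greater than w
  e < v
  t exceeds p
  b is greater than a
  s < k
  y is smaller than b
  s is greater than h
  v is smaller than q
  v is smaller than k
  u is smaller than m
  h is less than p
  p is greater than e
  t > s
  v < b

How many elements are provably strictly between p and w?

The relations place w below p. An element lies strictly between them when it is forced above w and also forced below p.
Above w: {v, h, a, s, k, m, t, b, q}. Below p: {e, v, h}.
Intersection: {v, h} — 2.

2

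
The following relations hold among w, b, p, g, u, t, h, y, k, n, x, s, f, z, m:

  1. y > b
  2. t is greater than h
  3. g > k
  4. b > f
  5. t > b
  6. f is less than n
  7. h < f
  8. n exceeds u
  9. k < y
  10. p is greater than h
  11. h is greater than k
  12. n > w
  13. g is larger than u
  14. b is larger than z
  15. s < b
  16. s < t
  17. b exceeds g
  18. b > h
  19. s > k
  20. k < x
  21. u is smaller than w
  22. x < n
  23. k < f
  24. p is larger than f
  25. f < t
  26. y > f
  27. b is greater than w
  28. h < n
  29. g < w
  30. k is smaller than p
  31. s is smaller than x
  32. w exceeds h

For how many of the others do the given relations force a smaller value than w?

4

Directly below w: u, h, g.
One step further: k (4 so far).
No other element is forced below w by the given relations, so the count is 4.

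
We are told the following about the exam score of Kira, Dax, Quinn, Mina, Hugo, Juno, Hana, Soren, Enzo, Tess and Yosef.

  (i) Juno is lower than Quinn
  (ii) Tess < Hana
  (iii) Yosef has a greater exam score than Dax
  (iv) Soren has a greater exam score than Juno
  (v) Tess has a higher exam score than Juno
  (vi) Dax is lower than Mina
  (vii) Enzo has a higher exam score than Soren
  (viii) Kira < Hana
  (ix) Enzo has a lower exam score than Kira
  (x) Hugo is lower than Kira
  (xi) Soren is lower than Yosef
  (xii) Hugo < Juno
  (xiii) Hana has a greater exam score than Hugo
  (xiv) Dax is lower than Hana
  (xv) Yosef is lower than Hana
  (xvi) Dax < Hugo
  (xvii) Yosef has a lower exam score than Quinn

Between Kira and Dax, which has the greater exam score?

Following the relations from Dax: Dax < Hugo < Juno < Soren < Enzo < Kira.
So Dax < Kira; Kira is the higher of the two.

Kira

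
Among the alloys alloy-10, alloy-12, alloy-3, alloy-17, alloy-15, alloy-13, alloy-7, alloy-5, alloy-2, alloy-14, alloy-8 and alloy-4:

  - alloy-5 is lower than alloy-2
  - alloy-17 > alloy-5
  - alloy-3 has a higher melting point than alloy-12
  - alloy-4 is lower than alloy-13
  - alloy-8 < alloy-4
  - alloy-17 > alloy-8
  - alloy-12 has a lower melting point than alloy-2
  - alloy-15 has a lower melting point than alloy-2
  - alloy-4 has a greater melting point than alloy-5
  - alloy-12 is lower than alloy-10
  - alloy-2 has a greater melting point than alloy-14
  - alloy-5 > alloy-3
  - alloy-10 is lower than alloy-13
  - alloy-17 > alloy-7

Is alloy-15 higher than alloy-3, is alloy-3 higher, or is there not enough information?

undetermined

Following every chain through alloy-15: above alloy-15 we get alloy-2.
alloy-3 is not reached, and no chain runs the other way from alloy-3 to alloy-15.
So the given relations leave the order of alloy-15 and alloy-3 undetermined.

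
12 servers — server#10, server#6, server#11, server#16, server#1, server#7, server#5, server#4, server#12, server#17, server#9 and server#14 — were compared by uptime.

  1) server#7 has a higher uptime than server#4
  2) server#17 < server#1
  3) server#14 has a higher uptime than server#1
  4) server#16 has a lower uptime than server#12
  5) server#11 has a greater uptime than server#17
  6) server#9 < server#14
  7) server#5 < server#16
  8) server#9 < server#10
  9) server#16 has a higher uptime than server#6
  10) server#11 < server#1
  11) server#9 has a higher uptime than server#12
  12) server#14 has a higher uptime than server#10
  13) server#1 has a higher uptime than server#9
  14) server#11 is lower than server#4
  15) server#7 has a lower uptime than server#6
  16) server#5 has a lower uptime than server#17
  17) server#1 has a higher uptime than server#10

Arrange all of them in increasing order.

Each adjacent pair is fixed by a given relation: server#5 < server#17; server#17 < server#11; server#11 < server#4; server#4 < server#7; server#7 < server#6; server#6 < server#16; server#16 < server#12; server#12 < server#9; server#9 < server#10; server#10 < server#1; server#1 < server#14. Chaining them end to end gives the full order.

server#5 < server#17 < server#11 < server#4 < server#7 < server#6 < server#16 < server#12 < server#9 < server#10 < server#1 < server#14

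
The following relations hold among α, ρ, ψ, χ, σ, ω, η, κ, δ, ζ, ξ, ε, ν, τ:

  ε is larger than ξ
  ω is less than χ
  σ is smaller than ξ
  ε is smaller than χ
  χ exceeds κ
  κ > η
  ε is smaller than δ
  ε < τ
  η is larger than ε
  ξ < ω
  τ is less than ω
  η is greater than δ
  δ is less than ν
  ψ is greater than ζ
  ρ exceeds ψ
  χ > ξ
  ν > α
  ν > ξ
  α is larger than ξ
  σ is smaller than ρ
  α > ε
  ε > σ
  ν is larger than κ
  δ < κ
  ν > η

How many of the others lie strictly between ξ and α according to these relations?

1

The relations place ξ below α. An element lies strictly between them when it is forced above ξ and also forced below α.
Above ξ: {ε, δ, τ, η, κ, ν, ω, χ}. Below α: {σ, ε}.
Intersection: {ε} — 1.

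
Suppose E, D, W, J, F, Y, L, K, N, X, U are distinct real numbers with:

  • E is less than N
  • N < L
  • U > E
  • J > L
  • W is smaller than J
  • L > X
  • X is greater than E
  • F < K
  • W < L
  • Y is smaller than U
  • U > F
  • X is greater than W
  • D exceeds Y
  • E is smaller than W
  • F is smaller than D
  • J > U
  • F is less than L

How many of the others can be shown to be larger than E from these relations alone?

6

Directly above E: W, N, X, U.
One step further: L, J (6 so far).
Nothing else is reachable above E; 6 in all.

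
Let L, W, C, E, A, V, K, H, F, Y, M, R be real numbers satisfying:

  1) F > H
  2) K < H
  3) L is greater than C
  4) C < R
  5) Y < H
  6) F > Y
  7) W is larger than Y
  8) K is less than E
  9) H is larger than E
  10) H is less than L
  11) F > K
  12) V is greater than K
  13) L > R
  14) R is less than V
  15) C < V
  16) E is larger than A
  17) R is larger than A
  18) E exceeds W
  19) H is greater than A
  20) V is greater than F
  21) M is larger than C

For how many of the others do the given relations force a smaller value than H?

Directly below H: Y, K, A, E.
One step further: W (5 so far).
Nothing else is reachable below H; 5 in all.

5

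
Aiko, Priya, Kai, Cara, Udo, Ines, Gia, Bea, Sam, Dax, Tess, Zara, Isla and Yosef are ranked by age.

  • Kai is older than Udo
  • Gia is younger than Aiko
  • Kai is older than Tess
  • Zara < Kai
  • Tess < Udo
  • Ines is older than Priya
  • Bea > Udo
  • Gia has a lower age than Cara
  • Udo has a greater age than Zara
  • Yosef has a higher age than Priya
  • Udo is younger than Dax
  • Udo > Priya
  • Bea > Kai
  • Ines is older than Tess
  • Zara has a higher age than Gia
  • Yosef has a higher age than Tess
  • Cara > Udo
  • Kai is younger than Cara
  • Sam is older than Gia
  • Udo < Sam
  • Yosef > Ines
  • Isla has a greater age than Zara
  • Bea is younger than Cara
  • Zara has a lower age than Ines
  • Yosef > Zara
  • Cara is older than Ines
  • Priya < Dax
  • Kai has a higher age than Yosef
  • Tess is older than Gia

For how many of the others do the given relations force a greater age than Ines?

The elements the relations force above Ines are Yosef, Kai, Bea, Cara — no chain reaches any other.
That is 4.

4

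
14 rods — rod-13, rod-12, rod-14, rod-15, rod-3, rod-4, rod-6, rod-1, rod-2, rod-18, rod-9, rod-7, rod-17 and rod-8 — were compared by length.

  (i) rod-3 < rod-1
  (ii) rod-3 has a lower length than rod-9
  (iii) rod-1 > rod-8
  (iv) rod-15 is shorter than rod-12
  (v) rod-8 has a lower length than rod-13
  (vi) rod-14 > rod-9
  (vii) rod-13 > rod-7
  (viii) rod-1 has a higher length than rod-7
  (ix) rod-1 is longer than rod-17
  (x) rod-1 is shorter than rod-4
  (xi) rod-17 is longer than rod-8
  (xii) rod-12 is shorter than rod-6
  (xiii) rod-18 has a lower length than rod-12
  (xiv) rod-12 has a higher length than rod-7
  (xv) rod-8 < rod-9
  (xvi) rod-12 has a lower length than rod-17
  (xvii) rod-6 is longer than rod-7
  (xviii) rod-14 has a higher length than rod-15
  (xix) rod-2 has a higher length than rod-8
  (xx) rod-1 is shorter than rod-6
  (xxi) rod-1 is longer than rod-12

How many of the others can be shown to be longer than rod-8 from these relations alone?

8

The elements the relations force above rod-8 are rod-17, rod-9, rod-14, rod-1, rod-2, rod-13, rod-6, rod-4 — no chain reaches any other.
That is 8.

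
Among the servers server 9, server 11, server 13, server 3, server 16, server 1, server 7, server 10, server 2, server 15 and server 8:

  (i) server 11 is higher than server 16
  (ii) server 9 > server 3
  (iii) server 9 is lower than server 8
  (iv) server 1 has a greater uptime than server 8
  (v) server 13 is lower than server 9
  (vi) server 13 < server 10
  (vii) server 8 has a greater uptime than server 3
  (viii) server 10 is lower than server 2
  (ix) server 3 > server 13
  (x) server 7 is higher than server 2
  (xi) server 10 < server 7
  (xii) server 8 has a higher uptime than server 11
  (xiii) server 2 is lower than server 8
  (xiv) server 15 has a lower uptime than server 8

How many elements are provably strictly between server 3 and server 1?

The relations place server 3 below server 1. An element lies strictly between them when it is forced above server 3 and also forced below server 1.
Above server 3: {server 9, server 8}. Below server 1: {server 13, server 10, server 16, server 2, server 15, server 9, server 11, server 8}.
Intersection: {server 9, server 8} — 2.

2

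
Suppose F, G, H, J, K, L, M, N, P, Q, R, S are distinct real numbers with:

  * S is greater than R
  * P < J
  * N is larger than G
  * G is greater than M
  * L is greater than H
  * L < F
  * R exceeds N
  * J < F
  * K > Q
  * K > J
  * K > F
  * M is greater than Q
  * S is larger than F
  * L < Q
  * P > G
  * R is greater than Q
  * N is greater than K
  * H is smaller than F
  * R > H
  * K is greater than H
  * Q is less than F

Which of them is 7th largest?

The consecutive relations fix a unique order: H < L < Q < M < G < P < J < F < K < N < R < S.
Counting 7 from the largest end gives P.

P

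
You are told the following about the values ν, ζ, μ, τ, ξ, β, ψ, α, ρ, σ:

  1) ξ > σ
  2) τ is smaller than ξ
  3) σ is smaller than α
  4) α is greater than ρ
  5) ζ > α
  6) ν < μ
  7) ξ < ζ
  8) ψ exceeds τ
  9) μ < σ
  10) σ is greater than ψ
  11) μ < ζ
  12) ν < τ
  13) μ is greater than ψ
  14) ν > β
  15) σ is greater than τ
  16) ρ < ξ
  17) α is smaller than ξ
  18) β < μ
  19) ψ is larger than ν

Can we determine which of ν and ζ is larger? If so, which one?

ν < τ and τ < ψ give ν < ψ.
Then ψ < μ extends the chain to μ.
With μ < σ: ν < τ < ψ < μ < σ.
Then σ < α extends the chain to α.
Then α < ξ extends the chain to ξ.
Then ξ < ζ extends the chain to ζ.
So ζ is larger.

ζ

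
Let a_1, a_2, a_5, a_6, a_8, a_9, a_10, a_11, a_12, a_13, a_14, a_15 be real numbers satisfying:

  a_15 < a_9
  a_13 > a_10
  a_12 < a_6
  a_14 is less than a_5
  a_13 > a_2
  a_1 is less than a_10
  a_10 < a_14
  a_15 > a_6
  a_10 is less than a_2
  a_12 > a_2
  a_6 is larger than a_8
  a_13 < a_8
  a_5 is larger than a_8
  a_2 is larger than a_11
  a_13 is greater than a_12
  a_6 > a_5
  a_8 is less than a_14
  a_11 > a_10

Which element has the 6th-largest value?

Chaining the given pairs: a_1 < a_10 < a_11 < a_2 < a_12 < a_13 < a_8 < a_14 < a_5 < a_6 < a_15 < a_9.
The 6th largest is a_8.

a_8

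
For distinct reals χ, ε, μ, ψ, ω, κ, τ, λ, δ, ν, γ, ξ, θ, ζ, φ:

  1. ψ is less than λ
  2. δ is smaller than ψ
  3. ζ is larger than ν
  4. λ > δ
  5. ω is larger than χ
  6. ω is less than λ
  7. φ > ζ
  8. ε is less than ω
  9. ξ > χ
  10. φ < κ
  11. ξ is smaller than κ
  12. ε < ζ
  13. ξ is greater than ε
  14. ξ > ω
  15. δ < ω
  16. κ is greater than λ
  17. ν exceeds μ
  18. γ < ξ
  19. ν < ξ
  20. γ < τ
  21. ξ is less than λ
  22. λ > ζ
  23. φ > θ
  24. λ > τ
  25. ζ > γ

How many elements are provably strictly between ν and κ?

Chaining upward from ν reaches: ζ, ξ, φ, λ.
Chaining downward from κ reaches: δ, γ, θ, μ, χ, ψ, ε, ω, τ, ζ, ξ, φ, λ.
Strictly between ν and κ are those in both lists: ζ, ξ, φ, λ — 4 elements.

4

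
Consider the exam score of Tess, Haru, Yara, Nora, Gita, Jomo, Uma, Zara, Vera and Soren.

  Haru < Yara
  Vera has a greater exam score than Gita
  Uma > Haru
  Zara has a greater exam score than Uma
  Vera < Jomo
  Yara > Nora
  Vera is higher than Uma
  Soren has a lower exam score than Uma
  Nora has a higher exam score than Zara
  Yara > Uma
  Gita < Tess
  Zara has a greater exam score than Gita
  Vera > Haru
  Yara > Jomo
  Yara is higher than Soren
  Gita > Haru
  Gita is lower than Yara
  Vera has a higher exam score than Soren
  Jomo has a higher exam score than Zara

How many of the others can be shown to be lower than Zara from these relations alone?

From Zara the given relations immediately reach Uma, Gita.
From those, Soren, Haru — 4 in total.
No other element is forced below Zara by the given relations, so the count is 4.

4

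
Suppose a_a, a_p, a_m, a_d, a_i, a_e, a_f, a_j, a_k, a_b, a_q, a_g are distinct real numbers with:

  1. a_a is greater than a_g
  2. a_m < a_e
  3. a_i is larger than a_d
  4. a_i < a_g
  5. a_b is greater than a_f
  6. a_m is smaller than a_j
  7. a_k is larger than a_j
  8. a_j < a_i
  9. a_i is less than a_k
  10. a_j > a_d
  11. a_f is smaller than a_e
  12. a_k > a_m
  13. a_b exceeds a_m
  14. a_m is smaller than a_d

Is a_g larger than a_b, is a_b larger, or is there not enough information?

undetermined

Following every chain through a_b: below a_b we get a_m, a_f.
a_g is not reached, and no chain runs the other way from a_g to a_b.
So the given relations leave the order of a_b and a_g undetermined.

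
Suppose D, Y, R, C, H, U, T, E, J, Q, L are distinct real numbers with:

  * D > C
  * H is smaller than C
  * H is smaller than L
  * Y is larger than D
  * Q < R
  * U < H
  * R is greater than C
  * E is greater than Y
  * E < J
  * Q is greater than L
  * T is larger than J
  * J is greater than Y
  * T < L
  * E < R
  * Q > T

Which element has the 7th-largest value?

Y

Chaining the given pairs: U < H < C < D < Y < E < J < T < L < Q < R.
Counting 7 from the largest end gives Y.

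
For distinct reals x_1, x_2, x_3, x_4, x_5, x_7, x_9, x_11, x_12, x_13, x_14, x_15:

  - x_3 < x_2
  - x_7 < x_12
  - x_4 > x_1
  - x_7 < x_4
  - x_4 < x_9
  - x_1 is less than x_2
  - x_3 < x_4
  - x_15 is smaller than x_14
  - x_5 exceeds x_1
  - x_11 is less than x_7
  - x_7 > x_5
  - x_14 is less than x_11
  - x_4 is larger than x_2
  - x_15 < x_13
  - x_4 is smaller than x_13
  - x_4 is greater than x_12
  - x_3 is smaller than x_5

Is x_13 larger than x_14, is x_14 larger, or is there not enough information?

x_13

Following the relations from x_14: x_14 < x_11 < x_7 < x_12 < x_4 < x_13.
So x_13 is larger.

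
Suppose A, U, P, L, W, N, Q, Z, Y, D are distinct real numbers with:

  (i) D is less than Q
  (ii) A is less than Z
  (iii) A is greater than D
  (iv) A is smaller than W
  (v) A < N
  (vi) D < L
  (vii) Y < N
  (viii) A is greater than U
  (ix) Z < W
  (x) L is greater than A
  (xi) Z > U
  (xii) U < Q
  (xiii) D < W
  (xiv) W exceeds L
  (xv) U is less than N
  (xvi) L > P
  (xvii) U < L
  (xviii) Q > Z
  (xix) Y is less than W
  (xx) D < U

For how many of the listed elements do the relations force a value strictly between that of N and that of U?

1

The relations place U below N. An element lies strictly between them when it is forced above U and also forced below N.
Above U: {A, Z, L, Q, W}. Below N: {Y, D, A}.
Intersection: {A} — 1.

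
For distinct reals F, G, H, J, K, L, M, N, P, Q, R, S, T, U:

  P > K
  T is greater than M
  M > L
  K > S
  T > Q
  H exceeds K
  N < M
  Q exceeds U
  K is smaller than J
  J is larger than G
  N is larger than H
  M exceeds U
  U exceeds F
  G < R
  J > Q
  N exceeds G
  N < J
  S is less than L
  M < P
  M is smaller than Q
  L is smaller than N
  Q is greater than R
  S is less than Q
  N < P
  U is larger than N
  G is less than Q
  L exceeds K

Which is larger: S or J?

S < K and K < L give S < L.
Then L < N extends the chain to N.
With N < U: S < K < L < N < U.
With U < M: S < K < L < N < U < M.
With M < Q: S < K < L < N < U < M < Q.
With Q < J: S < K < L < N < U < M < Q < J.
So S < J; J is the larger of the two.

J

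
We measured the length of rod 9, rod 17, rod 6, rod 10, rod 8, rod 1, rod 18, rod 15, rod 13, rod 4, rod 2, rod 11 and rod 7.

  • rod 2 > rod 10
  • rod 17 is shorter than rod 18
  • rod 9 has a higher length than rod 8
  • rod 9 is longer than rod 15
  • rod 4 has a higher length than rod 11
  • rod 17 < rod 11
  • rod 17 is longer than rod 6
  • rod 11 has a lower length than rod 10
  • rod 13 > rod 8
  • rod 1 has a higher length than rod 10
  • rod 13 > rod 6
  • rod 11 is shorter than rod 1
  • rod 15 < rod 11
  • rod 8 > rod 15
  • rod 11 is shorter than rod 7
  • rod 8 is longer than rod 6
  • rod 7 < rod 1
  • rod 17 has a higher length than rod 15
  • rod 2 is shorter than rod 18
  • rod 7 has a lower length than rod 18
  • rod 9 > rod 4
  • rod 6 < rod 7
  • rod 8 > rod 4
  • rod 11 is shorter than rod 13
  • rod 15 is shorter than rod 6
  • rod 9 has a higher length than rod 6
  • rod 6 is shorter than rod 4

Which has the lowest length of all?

rod 15

rod 6 is not least since rod 15 < rod 6; rod 17 is not least since rod 15 < rod 17; rod 11 is not least since rod 15 < rod 11; rod 10 is not least since rod 11 < rod 10; rod 7 is not least since rod 6 < rod 7; rod 1 is not least since rod 10 < rod 1; rod 4 is not least since rod 11 < rod 4; rod 8 is not least since rod 15 < rod 8; rod 2 is not least since rod 10 < rod 2; rod 18 is not least since rod 7 < rod 18; rod 13 is not least since rod 8 < rod 13; rod 9 is not least since rod 8 < rod 9.
Only rod 15 has nothing below it, so rod 15 is the lowest length.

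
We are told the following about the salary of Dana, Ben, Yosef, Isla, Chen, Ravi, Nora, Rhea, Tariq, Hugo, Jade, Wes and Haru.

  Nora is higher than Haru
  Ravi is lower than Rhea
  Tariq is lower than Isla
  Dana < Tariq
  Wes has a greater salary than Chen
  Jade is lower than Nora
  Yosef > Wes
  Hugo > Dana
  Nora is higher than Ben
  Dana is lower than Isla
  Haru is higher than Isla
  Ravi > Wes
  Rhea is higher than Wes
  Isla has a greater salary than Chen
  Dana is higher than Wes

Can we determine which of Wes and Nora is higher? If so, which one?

Wes < Dana and Dana < Isla give Wes < Isla.
With Isla < Haru: Wes < Dana < Isla < Haru.
Then Haru < Nora extends the chain to Nora.
So Nora is higher.

Nora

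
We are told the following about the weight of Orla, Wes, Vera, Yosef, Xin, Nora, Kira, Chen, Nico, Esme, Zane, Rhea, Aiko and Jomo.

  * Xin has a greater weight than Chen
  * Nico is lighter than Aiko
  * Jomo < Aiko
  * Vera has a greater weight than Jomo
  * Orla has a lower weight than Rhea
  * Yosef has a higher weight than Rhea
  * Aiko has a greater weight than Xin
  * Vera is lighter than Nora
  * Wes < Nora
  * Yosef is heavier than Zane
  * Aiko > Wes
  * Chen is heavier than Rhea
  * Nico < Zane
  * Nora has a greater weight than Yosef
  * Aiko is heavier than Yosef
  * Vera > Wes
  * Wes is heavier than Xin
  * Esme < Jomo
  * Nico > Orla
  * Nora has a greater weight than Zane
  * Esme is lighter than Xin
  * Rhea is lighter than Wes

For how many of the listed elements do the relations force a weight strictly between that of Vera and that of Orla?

The relations place Orla below Vera. An element lies strictly between them when it is forced above Orla and also forced below Vera.
Above Orla: {Rhea, Chen, Nico, Zane, Xin, Wes, Yosef, Aiko, Nora}. Below Vera: {Rhea, Chen, Esme, Jomo, Xin, Wes}.
Intersection: {Rhea, Chen, Xin, Wes} — 4.

4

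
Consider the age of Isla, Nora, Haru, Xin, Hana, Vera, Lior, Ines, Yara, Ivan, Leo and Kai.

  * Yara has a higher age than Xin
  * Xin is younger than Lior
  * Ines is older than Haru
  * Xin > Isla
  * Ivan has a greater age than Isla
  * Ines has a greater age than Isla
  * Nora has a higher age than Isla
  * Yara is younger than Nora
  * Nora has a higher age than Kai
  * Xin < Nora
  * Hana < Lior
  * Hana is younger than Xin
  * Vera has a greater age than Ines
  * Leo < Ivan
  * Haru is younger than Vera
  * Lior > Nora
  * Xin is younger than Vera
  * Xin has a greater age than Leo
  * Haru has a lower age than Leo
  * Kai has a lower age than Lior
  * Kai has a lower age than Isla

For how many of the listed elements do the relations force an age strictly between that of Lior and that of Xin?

The relations place Xin below Lior. An element lies strictly between them when it is forced above Xin and also forced below Lior.
Above Xin: {Yara, Nora, Vera}. Below Lior: {Hana, Kai, Haru, Leo, Isla, Yara, Nora}.
Intersection: {Yara, Nora} — 2.

2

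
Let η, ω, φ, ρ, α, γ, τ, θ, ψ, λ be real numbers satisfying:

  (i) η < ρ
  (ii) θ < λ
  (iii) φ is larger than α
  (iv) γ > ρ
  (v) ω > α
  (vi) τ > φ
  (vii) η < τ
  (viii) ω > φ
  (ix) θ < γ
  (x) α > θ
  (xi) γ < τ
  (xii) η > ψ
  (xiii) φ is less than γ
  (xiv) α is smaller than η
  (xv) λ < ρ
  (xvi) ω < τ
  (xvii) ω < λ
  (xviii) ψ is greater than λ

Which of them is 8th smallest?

ρ

Piecing the relations together gives one ordering: θ < α < φ < ω < λ < ψ < η < ρ < γ < τ.
Counting 8 from the smallest end gives ρ.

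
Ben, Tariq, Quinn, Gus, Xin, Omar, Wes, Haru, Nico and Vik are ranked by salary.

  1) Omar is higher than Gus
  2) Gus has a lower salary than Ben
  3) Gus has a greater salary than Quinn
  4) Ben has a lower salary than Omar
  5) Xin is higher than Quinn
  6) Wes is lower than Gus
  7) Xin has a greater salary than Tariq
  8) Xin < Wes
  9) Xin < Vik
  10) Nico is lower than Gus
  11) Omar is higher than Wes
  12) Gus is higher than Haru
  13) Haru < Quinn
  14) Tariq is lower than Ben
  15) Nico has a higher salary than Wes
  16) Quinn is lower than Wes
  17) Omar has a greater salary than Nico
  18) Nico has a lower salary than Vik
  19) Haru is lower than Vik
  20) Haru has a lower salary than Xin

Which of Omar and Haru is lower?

Haru

The relevant relations are Haru < Quinn; Quinn < Xin; Xin < Wes; Wes < Nico; Nico < Gus; Gus < Ben; Ben < Omar.
Together: Haru < Quinn < Xin < Wes < Nico < Gus < Ben < Omar.
So Haru < Omar; Haru is the lower of the two.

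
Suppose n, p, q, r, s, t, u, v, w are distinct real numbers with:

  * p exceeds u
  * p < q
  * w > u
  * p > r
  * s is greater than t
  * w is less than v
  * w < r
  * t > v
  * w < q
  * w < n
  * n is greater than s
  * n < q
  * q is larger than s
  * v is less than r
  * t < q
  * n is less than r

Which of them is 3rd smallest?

The consecutive relations fix a unique order: u < w < v < t < s < n < r < p < q.
The 3rd smallest is v.

v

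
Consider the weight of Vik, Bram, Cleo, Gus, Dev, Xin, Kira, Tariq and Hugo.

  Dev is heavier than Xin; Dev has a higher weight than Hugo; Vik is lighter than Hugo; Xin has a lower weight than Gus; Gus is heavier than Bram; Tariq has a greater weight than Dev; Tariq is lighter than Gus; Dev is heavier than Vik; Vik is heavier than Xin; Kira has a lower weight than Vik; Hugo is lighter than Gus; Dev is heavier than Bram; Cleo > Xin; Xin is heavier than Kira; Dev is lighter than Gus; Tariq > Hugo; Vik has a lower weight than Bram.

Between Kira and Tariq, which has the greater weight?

Following the relations from Kira: Kira < Xin < Vik < Bram < Dev < Tariq.
So Kira < Tariq; Tariq is the heavier of the two.

Tariq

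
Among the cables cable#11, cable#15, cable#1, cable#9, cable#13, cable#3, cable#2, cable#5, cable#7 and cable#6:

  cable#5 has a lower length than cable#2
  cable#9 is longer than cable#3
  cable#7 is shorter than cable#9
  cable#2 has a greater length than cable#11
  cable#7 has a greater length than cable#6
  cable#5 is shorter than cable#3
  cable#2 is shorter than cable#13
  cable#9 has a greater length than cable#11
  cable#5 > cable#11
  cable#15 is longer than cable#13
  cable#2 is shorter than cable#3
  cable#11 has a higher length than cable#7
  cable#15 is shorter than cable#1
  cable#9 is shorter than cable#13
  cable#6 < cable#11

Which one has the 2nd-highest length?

cable#15

Piecing the relations together gives one ordering: cable#6 < cable#7 < cable#11 < cable#5 < cable#2 < cable#3 < cable#9 < cable#13 < cable#15 < cable#1.
The 2nd largest is cable#15.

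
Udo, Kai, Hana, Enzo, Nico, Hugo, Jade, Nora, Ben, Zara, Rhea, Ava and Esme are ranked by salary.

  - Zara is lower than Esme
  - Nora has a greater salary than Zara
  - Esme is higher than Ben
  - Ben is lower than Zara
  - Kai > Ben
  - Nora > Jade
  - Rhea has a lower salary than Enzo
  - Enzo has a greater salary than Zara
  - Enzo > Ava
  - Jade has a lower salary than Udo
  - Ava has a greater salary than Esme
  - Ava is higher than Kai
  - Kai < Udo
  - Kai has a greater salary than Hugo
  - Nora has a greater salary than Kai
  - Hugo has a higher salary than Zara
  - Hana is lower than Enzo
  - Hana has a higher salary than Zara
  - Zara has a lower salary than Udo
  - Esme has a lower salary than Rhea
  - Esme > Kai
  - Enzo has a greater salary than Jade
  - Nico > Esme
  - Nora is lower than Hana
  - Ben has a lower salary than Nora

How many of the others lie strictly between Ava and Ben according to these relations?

4

The relations place Ben below Ava. An element lies strictly between them when it is forced above Ben and also forced below Ava.
Above Ben: {Zara, Hugo, Kai, Nora, Esme, Nico, Hana, Rhea, Enzo, Udo}. Below Ava: {Zara, Hugo, Kai, Esme}.
Intersection: {Zara, Hugo, Kai, Esme} — 4.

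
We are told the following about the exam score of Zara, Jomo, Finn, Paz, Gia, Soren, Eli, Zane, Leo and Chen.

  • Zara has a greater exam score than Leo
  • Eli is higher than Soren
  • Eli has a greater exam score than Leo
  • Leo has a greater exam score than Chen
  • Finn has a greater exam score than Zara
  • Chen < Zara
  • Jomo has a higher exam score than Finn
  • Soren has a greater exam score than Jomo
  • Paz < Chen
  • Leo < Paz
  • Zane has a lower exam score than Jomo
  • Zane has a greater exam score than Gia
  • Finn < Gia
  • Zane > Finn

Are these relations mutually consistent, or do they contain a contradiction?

inconsistent

Chaining the given relations yields Leo < Paz < Chen, so Leo < Chen. But one relation states Chen < Leo. These cannot both hold.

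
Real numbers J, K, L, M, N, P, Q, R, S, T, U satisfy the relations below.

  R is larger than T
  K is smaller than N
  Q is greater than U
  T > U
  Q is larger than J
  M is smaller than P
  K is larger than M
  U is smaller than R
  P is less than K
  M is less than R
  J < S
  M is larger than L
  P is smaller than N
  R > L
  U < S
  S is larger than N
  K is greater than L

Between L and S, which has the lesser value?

L

Following the relations from L: L < M < P < K < N < S.
So L < S; L is the smaller of the two.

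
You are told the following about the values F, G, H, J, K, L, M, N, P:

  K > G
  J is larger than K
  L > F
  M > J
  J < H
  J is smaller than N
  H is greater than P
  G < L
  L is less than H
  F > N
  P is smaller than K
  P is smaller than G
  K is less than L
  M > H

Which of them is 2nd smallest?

Chaining the given pairs: P < G < K < J < N < F < L < H < M.
Counting 2 from the smallest end gives G.

G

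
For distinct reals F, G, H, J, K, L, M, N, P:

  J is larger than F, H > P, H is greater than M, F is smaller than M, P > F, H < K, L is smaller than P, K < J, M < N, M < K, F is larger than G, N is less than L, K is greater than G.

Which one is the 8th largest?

F

The consecutive relations fix a unique order: G < F < M < N < L < P < H < K < J.
The 8th largest is F.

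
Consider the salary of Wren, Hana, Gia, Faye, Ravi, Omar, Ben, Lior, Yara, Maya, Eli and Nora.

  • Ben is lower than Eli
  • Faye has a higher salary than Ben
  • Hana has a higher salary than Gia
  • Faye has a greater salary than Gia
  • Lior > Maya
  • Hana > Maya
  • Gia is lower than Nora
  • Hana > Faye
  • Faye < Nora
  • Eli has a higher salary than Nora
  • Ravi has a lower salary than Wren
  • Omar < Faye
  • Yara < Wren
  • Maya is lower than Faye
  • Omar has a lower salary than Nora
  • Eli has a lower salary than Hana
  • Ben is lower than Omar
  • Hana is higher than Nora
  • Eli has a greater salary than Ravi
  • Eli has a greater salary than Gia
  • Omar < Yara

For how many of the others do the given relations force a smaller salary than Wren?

4

The elements the relations force below Wren are Ravi, Ben, Omar, Yara — no chain reaches any other.
That is 4.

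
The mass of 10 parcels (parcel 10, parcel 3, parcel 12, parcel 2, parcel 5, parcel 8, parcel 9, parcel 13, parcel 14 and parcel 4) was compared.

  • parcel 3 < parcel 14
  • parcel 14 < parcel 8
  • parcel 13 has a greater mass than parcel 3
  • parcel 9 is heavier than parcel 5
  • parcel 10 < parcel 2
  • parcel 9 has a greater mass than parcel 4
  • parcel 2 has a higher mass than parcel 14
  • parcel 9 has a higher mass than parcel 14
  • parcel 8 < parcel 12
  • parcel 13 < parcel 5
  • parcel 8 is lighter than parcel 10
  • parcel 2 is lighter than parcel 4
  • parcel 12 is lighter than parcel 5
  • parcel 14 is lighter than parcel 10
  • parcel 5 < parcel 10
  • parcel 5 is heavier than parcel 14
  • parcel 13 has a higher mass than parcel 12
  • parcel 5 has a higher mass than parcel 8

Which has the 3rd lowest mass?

parcel 8

The consecutive relations fix a unique order: parcel 3 < parcel 14 < parcel 8 < parcel 12 < parcel 13 < parcel 5 < parcel 10 < parcel 2 < parcel 4 < parcel 9.
The 3rd smallest is parcel 8.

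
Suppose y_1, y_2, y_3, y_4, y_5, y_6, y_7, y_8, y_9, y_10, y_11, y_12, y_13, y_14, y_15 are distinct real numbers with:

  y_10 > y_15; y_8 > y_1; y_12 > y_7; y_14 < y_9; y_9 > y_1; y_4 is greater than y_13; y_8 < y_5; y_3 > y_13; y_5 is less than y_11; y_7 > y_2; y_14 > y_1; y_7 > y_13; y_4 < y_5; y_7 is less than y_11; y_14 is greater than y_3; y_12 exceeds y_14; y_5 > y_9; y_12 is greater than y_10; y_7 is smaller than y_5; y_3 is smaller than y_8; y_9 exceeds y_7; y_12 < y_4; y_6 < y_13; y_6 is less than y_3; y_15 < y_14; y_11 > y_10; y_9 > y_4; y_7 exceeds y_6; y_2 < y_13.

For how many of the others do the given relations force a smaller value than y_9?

11

The elements the relations force below y_9 are y_1, y_2, y_6, y_15, y_13, y_3, y_7, y_14, y_10, y_12, y_4 — no chain reaches any other.
That is 11.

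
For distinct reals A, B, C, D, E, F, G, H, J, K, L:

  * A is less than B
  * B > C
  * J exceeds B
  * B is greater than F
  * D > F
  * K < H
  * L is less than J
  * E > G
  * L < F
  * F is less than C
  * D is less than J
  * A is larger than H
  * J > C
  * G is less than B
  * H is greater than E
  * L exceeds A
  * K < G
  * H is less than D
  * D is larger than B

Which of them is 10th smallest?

The consecutive relations fix a unique order: K < G < E < H < A < L < F < C < B < D < J.
Counting 10 from the smallest end gives D.

D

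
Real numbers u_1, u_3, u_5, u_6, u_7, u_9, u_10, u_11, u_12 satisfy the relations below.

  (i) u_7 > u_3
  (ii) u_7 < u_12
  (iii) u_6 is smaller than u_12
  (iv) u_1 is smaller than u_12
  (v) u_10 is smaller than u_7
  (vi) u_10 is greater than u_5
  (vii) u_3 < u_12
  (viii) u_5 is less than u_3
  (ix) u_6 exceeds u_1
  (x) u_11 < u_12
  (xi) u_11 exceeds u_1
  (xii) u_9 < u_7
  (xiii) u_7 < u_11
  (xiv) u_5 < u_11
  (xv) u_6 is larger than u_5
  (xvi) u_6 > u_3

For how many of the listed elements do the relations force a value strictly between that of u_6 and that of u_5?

Chaining upward from u_5 reaches: u_10, u_3, u_7, u_11, u_12.
Chaining downward from u_6 reaches: u_3, u_1.
Strictly between u_5 and u_6 are those in both lists: u_3 — 1 element.

1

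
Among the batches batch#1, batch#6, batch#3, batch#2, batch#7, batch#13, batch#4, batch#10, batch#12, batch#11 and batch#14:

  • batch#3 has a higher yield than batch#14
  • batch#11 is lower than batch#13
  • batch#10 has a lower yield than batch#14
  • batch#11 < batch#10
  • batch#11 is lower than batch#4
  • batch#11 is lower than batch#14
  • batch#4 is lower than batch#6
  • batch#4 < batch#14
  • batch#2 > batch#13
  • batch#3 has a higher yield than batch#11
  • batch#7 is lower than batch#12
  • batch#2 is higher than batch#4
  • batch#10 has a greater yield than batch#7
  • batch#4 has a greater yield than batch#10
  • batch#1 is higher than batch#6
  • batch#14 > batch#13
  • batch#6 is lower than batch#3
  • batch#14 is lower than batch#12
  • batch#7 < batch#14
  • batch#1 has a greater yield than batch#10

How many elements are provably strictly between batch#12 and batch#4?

The relations place batch#4 below batch#12. An element lies strictly between them when it is forced above batch#4 and also forced below batch#12.
Above batch#4: {batch#6, batch#14, batch#3, batch#2, batch#1}. Below batch#12: {batch#7, batch#11, batch#13, batch#10, batch#14}.
Intersection: {batch#14} — 1.

1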